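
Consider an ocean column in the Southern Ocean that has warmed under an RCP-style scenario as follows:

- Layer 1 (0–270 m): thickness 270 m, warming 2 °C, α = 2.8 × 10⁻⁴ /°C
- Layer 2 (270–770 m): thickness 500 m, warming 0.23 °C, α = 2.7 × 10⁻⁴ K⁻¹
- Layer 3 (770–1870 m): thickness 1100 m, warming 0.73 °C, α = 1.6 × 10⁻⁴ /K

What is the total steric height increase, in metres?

0.311 m of thermosteric rise

Layer 1: 2.8×10⁻⁴ × 270 × 2 = 0.15120 m
500 × 0.23 × 2.7×10⁻⁴ = 0.03105 m
Layer 3: 0.73 × 1100 × 1.6×10⁻⁴ = 0.12848 m
Δh = 0.15120 + 0.03105 + 0.12848 = 0.31073 m ≈ 0.311 m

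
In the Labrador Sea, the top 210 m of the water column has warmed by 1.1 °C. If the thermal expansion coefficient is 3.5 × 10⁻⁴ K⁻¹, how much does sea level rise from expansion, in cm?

about 8.09 cm

Δh = αΔT·H = 3.5×10⁻⁴ × 1.1 × 210 = 0.08085 m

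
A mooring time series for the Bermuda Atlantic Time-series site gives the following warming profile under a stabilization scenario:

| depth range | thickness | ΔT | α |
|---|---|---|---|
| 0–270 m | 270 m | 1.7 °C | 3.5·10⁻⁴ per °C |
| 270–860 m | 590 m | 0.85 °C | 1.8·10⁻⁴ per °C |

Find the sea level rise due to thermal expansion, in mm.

Layer 1: 3.5×10⁻⁴ × 270 × 1.7 = 0.16065 m
1.8×10⁻⁴ × 0.85 × 590 = 0.09027 m
Δh = 0.16065 + 0.09027 = 0.25092 m

about 251 mm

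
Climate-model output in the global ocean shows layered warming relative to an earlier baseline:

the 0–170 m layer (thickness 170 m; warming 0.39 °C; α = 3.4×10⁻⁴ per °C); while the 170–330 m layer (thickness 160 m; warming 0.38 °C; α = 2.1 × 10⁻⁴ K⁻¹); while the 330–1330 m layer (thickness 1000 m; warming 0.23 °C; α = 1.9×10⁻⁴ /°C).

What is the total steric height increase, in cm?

0–170 m: 3.4×10⁻⁴ × 0.39 × 170 = 0.022542 m
170–330 m: 0.38 × 160 × 2.1×10⁻⁴ = 0.012768 m
Layer 3: 1.9×10⁻⁴ × 1000 × 0.23 = 0.04370 m
Δh = 0.022542 + 0.012768 + 0.04370 = 0.07901 m

about 7.90 cm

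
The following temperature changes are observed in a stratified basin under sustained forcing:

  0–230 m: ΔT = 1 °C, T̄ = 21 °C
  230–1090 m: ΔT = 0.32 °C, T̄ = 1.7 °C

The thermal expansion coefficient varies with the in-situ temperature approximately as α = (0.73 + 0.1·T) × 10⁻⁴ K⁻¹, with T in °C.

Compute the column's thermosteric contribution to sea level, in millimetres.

about 89.9 mm

Layer 1: α = (0.73 + 0.1×21)×10⁻⁴ = 2.83×10⁻⁴ K⁻¹
Layer 2: α = (0.73 + 0.1×1.7)×10⁻⁴ = 0.9×10⁻⁴ K⁻¹
230 × 1 × 2.83×10⁻⁴ = 0.06509 m
0.9×10⁻⁴ × 860 × 0.32 = 0.024768 m
Δh = 0.06509 + 0.024768 = 0.089858 m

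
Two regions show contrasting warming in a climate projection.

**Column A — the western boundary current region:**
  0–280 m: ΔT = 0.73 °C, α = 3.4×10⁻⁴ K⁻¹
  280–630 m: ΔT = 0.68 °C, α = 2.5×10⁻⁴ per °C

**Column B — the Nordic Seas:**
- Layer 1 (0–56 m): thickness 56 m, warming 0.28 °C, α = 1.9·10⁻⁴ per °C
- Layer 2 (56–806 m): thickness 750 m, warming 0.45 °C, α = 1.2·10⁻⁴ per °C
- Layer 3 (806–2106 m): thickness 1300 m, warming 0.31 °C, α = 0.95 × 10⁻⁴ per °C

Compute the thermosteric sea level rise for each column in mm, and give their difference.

A 0–280 m: 280 × 0.73 × 3.4×10⁻⁴ = 0.069496 m
A Layer 2: 2.5×10⁻⁴ × 0.68 × 350 = 0.05950 m
A total: 0.128996 m
B Layer 1: 56 × 0.28 × 1.9×10⁻⁴ = 0.0029792 m
B 56–806 m: 750 × 0.45 × 1.2×10⁻⁴ = 0.04050 m
B 0.95×10⁻⁴ × 0.31 × 1300 = 0.038285 m
B total: 0.0817642 m
Difference: 0.128996 − 0.0817642 = 0.0472318 m

Δh_A ≈ 130 mm, Δh_B ≈ 82 mm; difference ≈ 47 mm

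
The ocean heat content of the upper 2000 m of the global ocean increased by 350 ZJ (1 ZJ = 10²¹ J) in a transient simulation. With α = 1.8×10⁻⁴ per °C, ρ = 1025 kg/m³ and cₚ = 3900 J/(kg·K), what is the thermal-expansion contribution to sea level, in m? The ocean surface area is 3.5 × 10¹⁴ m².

Per unit area: Q = 350×10²¹ / (3.5×10¹⁴) = 1×10⁹ J/m²
Δh = αQ/(ρcₚ) = 1.8×10⁻⁴ × 1×10⁹ / (1025 × 3900) ≈ 0.045028 m

about 0.0450 m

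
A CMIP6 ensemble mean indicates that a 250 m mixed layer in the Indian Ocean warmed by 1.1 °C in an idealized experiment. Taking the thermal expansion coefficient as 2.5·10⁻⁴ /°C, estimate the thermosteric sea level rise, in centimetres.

Δh = αΔT·H = 2.5×10⁻⁴ × 1.1 × 250 = 0.06875 m

Δh ≈ 6.9 cm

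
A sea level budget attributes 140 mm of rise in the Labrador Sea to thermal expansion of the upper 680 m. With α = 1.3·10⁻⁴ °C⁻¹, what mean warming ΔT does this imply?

ΔT = Δh/(αH) = 0.14 / (1.3×10⁻⁴ × 680) ≈ 1.584 K

about 1.58 K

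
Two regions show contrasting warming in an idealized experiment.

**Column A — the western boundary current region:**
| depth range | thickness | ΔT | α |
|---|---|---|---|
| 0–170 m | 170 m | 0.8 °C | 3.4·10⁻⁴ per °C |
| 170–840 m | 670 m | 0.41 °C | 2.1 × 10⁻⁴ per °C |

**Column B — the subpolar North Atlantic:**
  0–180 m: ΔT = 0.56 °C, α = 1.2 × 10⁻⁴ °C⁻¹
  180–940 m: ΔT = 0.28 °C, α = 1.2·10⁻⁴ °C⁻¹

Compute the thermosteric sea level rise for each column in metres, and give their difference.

Δh_A ≈ 0.10 m, Δh_B ≈ 0.038 m; difference ≈ 0.066 m

A 0.8 × 3.4×10⁻⁴ × 170 = 0.04624 m
A 170–840 m: 670 × 2.1×10⁻⁴ × 0.41 = 0.057687 m
A total: 0.103927 m
B 180 × 0.56 × 1.2×10⁻⁴ = 0.012096 m
B Layer 2: 1.2×10⁻⁴ × 0.28 × 760 = 0.025536 m
B total: 0.037632 m
Difference: 0.103927 − 0.037632 = 0.066295 m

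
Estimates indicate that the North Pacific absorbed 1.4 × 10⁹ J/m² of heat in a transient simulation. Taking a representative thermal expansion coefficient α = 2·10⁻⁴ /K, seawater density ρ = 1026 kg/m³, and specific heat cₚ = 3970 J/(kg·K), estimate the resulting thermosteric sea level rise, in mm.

Δh = αQ/(ρcₚ) = 2×10⁻⁴ × 1.4×10⁹ / (1026 × 3970) ≈ 0.068742 m

69 mm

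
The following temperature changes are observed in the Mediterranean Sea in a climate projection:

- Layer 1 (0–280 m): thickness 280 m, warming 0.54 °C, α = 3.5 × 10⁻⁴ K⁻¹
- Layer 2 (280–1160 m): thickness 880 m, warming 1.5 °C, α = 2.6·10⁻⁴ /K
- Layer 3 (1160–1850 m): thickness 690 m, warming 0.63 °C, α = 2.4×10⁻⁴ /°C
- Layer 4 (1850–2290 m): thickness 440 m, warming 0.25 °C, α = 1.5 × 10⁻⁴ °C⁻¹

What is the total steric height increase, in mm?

Layer 1: 280 × 3.5×10⁻⁴ × 0.54 = 0.05292 m
280–1160 m: 2.6×10⁻⁴ × 880 × 1.5 = 0.34320 m
0.63 × 2.4×10⁻⁴ × 690 = 0.104328 m
1850–2290 m: 0.25 × 1.5×10⁻⁴ × 440 = 0.01650 m
Δh = 0.05292 + 0.34320 + 0.104328 + 0.01650 = 0.516948 m

Δh = 517 mm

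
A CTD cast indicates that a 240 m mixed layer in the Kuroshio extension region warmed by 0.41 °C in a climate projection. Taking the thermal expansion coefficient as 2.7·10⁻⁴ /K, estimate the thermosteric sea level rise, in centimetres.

Δh = αΔT·H = 2.7×10⁻⁴ × 0.41 × 240 = 0.026568 m

about 2.7 cm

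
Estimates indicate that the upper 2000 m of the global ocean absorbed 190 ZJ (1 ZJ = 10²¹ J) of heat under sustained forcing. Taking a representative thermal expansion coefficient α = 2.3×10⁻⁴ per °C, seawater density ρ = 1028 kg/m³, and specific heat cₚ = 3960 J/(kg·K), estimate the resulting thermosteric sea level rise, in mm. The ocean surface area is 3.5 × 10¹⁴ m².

Per unit area: Q = 190×10²¹ / (3.5×10¹⁴) ≈ 5.429×10⁸ J/m²
Δh = αQ/(ρcₚ) = 2.3×10⁻⁴ × 5.429×10⁸ / (1028 × 3960) ≈ 0.030673 m

about 30.7 mm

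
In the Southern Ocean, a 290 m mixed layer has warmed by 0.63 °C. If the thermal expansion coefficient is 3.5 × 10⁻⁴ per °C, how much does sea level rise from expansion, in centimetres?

Δh = αΔT·H = 3.5×10⁻⁴ × 0.63 × 290 = 0.063945 m

6.39 cm of thermosteric rise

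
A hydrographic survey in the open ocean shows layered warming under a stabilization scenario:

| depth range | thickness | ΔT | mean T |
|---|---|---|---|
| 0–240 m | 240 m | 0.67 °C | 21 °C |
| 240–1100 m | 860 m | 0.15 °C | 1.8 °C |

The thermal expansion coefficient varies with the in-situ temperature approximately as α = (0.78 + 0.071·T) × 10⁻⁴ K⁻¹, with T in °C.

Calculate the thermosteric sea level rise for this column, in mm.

Δh ≈ 48.2 mm

Layer 1: α = (0.78 + 0.071×21)×10⁻⁴ = 2.271×10⁻⁴ K⁻¹
Layer 2: α = (0.78 + 0.071×1.8)×10⁻⁴ = 0.9078×10⁻⁴ K⁻¹
240 × 0.67 × 2.271×10⁻⁴ = 0.03651768 m
0.15 × 860 × 0.9078×10⁻⁴ = 0.01171062 m
Δh = 0.03651768 + 0.01171062 = 0.0482283 m ≈ 48.2 mm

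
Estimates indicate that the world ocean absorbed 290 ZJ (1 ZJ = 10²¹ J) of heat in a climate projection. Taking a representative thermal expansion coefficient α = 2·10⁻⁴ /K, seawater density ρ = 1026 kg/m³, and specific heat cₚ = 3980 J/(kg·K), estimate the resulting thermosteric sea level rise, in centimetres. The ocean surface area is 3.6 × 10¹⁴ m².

Per unit area: Q = 290×10²¹ / (3.6×10¹⁴) ≈ 8.056×10⁸ J/m²
Δh = αQ/(ρcₚ) = 2×10⁻⁴ × 8.056×10⁸ / (1026 × 3980) ≈ 0.039457 m

about 3.95 cm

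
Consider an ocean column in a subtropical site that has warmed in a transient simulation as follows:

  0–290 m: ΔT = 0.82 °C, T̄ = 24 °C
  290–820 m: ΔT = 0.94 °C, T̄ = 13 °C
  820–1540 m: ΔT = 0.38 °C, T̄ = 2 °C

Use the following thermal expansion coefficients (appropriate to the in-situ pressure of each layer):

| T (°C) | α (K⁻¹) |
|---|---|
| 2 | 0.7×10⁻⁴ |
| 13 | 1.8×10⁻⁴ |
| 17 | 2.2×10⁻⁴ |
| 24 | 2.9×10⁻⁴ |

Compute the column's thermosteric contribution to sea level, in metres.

Δh ≈ 0.178 m

Layer 1 at 24 °C → α = 2.9×10⁻⁴ K⁻¹
Layer 2 at 13 °C → α = 1.8×10⁻⁴ K⁻¹
Layer 3 at 2 °C → α = 0.7×10⁻⁴ K⁻¹
Layer 1: 0.82 × 290 × 2.9×10⁻⁴ = 0.068962 m
0.94 × 1.8×10⁻⁴ × 530 = 0.089676 m
820–1540 m: 0.7×10⁻⁴ × 720 × 0.38 = 0.019152 m
Δh = 0.068962 + 0.089676 + 0.019152 = 0.17779 m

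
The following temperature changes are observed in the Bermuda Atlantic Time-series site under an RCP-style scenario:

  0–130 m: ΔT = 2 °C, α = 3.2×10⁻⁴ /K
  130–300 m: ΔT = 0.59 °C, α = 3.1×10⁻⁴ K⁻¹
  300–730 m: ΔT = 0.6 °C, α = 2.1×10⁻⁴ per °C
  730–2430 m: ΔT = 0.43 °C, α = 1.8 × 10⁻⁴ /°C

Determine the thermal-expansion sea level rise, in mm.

Δh ≈ 300 mm

3.2×10⁻⁴ × 130 × 2 = 0.08320 m
130–300 m: 3.1×10⁻⁴ × 170 × 0.59 = 0.031093 m
300–730 m: 2.1×10⁻⁴ × 0.6 × 430 = 0.05418 m
1700 × 1.8×10⁻⁴ × 0.43 = 0.13158 m
Δh = 0.08320 + 0.031093 + 0.05418 + 0.13158 = 0.300053 m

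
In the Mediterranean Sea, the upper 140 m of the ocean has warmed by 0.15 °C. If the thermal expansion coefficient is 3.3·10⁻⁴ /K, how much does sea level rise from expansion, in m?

0.00693 m of thermosteric rise

Δh = αΔT·H = 3.3×10⁻⁴ × 0.15 × 140 = 0.00693 m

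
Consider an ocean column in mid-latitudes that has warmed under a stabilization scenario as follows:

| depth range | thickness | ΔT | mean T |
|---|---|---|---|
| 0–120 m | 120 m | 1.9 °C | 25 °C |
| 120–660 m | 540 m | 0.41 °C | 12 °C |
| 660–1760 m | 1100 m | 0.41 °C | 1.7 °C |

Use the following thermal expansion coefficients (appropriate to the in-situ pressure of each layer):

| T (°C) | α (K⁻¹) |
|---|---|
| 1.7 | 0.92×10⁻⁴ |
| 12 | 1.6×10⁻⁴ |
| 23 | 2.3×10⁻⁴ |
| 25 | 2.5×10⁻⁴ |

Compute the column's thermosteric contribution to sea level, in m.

Layer 1 at 25 °C → α = 2.5×10⁻⁴ K⁻¹
Layer 2 at 12 °C → α = 1.6×10⁻⁴ K⁻¹
Layer 3 at 1.7 °C → α = 0.92×10⁻⁴ K⁻¹
0–120 m: 120 × 1.9 × 2.5×10⁻⁴ = 0.05700 m
0.41 × 1.6×10⁻⁴ × 540 = 0.035424 m
660–1760 m: 0.92×10⁻⁴ × 0.41 × 1100 = 0.041492 m
Δh = 0.05700 + 0.035424 + 0.041492 = 0.133916 m ≈ 0.134 m

Δh = 0.134 m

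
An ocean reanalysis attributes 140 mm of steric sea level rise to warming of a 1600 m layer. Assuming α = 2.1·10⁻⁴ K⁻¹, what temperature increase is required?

ΔT = Δh/(αH) = 0.14 / (2.1×10⁻⁴ × 1600) ≈ 0.4167 K

ΔT ≈ 0.417 K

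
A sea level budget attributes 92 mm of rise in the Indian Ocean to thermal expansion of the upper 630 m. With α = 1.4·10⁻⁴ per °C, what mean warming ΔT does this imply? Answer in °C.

ΔT = Δh/(αH) = 0.092 / (1.4×10⁻⁴ × 630) ≈ 1.043 °C

about 1.0 °C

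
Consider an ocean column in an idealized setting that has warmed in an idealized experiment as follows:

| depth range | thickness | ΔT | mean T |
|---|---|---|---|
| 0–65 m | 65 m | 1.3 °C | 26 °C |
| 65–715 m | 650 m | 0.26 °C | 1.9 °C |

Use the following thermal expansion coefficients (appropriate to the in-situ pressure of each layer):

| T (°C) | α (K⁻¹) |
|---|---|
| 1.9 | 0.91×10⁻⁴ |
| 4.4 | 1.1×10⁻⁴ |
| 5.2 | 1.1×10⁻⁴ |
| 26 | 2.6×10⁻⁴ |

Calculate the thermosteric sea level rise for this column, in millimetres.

Layer 1 at 26 °C → α = 2.6×10⁻⁴ K⁻¹
Layer 2 at 1.9 °C → α = 0.91×10⁻⁴ K⁻¹
0–65 m: 65 × 2.6×10⁻⁴ × 1.3 = 0.02197 m
65–715 m: 0.26 × 650 × 0.91×10⁻⁴ = 0.015379 m
Δh = 0.02197 + 0.015379 = 0.037349 m

about 37.3 mm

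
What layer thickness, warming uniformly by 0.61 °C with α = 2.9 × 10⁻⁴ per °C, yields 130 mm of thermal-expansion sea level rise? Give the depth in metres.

H = Δh/(αΔT) = 0.13 / (2.9×10⁻⁴ × 0.61) ≈ 734.9 m

about 735 m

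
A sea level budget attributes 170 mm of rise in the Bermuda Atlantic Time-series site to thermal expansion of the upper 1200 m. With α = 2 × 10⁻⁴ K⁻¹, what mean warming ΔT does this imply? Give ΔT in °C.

ΔT = Δh/(αH) = 0.17 / (2×10⁻⁴ × 1200) ≈ 0.7083 °C

about 0.708 °C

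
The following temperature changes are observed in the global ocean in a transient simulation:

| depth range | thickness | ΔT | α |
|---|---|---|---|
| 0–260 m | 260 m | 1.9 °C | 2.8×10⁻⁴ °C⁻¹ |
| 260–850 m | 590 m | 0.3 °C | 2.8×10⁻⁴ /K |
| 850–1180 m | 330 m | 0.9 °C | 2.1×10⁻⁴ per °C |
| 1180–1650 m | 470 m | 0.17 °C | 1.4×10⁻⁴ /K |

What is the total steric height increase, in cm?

Δh = 26 cm

1.9 × 2.8×10⁻⁴ × 260 = 0.13832 m
0.3 × 590 × 2.8×10⁻⁴ = 0.04956 m
850–1180 m: 330 × 0.9 × 2.1×10⁻⁴ = 0.06237 m
Layer 4: 0.17 × 1.4×10⁻⁴ × 470 = 0.011186 m
Δh = 0.13832 + 0.04956 + 0.06237 + 0.011186 = 0.261436 m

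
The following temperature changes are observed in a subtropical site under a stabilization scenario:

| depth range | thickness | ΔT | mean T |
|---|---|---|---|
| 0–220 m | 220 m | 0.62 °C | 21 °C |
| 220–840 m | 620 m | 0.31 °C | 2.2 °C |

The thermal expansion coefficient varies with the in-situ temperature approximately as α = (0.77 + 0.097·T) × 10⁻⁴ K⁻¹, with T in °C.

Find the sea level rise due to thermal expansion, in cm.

about 5.7 cm

Layer 1: α = (0.77 + 0.097×21)×10⁻⁴ = 2.807×10⁻⁴ K⁻¹
Layer 2: α = (0.77 + 0.097×2.2)×10⁻⁴ = 0.9834×10⁻⁴ K⁻¹
0–220 m: 2.807×10⁻⁴ × 220 × 0.62 = 0.03828748 m
Layer 2: 0.9834×10⁻⁴ × 0.31 × 620 = 0.018900948 m
Δh = 0.03828748 + 0.018900948 = 0.057188428 m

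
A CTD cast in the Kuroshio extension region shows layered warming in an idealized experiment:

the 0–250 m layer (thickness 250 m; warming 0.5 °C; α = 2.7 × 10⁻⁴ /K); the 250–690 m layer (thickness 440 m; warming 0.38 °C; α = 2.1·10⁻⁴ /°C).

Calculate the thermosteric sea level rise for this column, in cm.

2.7×10⁻⁴ × 0.5 × 250 = 0.03375 m
0.38 × 2.1×10⁻⁴ × 440 = 0.035112 m
Δh = 0.03375 + 0.035112 = 0.068862 m ≈ 6.89 cm

Δh = 6.89 cm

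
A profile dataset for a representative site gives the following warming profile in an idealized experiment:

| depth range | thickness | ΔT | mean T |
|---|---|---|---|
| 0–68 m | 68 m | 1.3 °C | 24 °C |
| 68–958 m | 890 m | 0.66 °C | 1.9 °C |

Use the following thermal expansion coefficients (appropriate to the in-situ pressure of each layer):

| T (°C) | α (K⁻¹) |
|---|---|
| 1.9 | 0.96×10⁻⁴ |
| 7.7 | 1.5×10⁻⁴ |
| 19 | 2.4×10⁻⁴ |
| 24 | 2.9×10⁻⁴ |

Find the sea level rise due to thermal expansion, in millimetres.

Layer 1 at 24 °C → α = 2.9×10⁻⁴ K⁻¹
Layer 2 at 1.9 °C → α = 0.96×10⁻⁴ K⁻¹
0–68 m: 1.3 × 2.9×10⁻⁴ × 68 = 0.025636 m
Layer 2: 0.66 × 0.96×10⁻⁴ × 890 = 0.0563904 m
Δh = 0.025636 + 0.0563904 = 0.0820264 m

Δh ≈ 82.0 mm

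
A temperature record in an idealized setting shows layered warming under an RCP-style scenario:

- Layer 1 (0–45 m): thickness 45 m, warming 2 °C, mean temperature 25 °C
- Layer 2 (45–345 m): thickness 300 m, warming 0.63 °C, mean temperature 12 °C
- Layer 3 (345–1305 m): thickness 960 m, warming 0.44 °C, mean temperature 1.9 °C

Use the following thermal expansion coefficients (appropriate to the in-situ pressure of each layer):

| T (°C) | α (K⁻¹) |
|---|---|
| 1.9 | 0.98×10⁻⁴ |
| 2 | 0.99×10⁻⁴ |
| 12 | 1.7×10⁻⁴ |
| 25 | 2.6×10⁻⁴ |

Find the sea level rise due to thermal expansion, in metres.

Layer 1 at 25 °C → α = 2.6×10⁻⁴ K⁻¹
Layer 2 at 12 °C → α = 1.7×10⁻⁴ K⁻¹
Layer 3 at 1.9 °C → α = 0.98×10⁻⁴ K⁻¹
Layer 1: 2 × 45 × 2.6×10⁻⁴ = 0.02340 m
45–345 m: 0.63 × 1.7×10⁻⁴ × 300 = 0.03213 m
345–1305 m: 0.98×10⁻⁴ × 0.44 × 960 = 0.0413952 m
Δh = 0.02340 + 0.03213 + 0.0413952 = 0.0969252 m ≈ 0.0969 m

Δh ≈ 0.0969 m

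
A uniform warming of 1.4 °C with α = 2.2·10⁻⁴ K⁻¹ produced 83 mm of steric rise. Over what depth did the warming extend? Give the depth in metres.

H = Δh/(αΔT) = 0.083 / (2.2×10⁻⁴ × 1.4) ≈ 269.5 m

H ≈ 270 m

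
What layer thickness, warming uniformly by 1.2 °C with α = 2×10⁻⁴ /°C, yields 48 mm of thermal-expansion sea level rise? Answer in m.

H = Δh/(αΔT) = 0.048 / (2×10⁻⁴ × 1.2) = 200.0 m

H ≈ 200 m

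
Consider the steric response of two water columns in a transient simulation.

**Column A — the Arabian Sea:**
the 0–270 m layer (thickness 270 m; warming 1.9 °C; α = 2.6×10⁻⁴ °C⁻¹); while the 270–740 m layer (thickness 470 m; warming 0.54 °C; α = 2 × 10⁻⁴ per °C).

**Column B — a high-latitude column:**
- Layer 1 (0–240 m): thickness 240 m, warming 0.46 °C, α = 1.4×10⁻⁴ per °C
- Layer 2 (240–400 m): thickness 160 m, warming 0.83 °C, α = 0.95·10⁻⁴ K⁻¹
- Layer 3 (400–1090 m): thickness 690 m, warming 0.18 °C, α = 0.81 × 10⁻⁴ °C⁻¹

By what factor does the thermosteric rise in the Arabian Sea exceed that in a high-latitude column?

a factor of 4.83

A 0–270 m: 2.6×10⁻⁴ × 270 × 1.9 = 0.13338 m
A Layer 2: 0.54 × 470 × 2×10⁻⁴ = 0.05076 m
A total: 0.18414 m
B 240 × 0.46 × 1.4×10⁻⁴ = 0.015456 m
B 0.95×10⁻⁴ × 0.83 × 160 = 0.012616 m
B 690 × 0.81×10⁻⁴ × 0.18 = 0.0100602 m
B total: 0.0381322 m
Ratio: 0.18414 / 0.0381322 ≈ 4.829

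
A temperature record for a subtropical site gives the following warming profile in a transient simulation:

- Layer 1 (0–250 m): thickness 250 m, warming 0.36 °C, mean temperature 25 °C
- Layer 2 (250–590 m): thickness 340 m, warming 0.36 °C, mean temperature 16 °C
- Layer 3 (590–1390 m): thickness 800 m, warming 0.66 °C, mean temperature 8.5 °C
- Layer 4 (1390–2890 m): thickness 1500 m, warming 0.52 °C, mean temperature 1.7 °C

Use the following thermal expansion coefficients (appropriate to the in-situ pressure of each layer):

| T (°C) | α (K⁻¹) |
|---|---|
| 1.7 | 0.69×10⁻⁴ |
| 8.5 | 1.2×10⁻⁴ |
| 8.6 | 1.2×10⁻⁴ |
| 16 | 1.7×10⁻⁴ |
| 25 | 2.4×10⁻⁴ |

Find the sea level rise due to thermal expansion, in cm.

Layer 1 at 25 °C → α = 2.4×10⁻⁴ K⁻¹
Layer 2 at 16 °C → α = 1.7×10⁻⁴ K⁻¹
Layer 3 at 8.5 °C → α = 1.2×10⁻⁴ K⁻¹
Layer 4 at 1.7 °C → α = 0.69×10⁻⁴ K⁻¹
0–250 m: 250 × 0.36 × 2.4×10⁻⁴ = 0.02160 m
Layer 2: 1.7×10⁻⁴ × 340 × 0.36 = 0.020808 m
1.2×10⁻⁴ × 0.66 × 800 = 0.06336 m
Layer 4: 1500 × 0.52 × 0.69×10⁻⁴ = 0.05382 m
Δh = 0.02160 + 0.020808 + 0.06336 + 0.05382 = 0.159588 m

Δh ≈ 16.0 cm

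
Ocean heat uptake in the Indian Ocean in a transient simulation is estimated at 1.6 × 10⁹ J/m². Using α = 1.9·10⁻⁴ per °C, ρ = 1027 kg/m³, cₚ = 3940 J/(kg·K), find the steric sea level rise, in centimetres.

7.5 cm of thermosteric rise

Δh = αQ/(ρcₚ) = 1.9×10⁻⁴ × 1.6×10⁹ / (1027 × 3940) ≈ 0.075129 m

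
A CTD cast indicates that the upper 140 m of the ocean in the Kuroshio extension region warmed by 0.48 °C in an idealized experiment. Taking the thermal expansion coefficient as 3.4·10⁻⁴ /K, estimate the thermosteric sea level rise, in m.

0.0228 m of thermosteric rise

Δh = αΔT·H = 3.4×10⁻⁴ × 0.48 × 140 = 0.022848 m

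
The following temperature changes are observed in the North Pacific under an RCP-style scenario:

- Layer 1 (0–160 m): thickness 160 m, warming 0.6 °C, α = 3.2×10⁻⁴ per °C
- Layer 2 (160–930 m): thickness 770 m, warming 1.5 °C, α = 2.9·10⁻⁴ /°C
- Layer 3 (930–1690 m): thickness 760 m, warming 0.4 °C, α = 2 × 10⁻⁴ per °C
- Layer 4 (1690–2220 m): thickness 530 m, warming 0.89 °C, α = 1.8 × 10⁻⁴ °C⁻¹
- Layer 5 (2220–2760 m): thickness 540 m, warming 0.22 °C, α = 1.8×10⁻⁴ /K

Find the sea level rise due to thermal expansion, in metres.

160 × 3.2×10⁻⁴ × 0.6 = 0.03072 m
Layer 2: 770 × 2.9×10⁻⁴ × 1.5 = 0.33495 m
2×10⁻⁴ × 0.4 × 760 = 0.06080 m
530 × 0.89 × 1.8×10⁻⁴ = 0.084906 m
0.22 × 1.8×10⁻⁴ × 540 = 0.021384 m
Δh = 0.03072 + 0.33495 + 0.06080 + 0.084906 + 0.021384 = 0.53276 m

about 0.533 m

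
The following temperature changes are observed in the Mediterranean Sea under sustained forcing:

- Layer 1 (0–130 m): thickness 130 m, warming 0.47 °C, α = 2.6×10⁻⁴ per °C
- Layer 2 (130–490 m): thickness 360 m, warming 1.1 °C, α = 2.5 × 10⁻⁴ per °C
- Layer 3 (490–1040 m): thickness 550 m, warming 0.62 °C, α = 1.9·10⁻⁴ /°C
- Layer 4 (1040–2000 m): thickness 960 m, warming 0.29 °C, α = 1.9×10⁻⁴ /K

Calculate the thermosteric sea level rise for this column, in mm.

0–130 m: 0.47 × 2.6×10⁻⁴ × 130 = 0.015886 m
Layer 2: 2.5×10⁻⁴ × 360 × 1.1 = 0.09900 m
490–1040 m: 0.62 × 550 × 1.9×10⁻⁴ = 0.06479 m
Layer 4: 0.29 × 960 × 1.9×10⁻⁴ = 0.052896 m
Δh = 0.015886 + 0.09900 + 0.06479 + 0.052896 = 0.232572 m

233 mm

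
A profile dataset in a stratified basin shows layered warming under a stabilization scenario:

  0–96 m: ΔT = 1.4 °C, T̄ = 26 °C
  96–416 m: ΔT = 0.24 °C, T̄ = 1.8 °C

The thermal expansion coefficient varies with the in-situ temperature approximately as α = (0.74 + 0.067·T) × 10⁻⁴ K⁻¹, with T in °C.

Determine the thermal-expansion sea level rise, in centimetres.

about 4.0 cm

Layer 1: α = (0.74 + 0.067×26)×10⁻⁴ = 2.482×10⁻⁴ K⁻¹
Layer 2: α = (0.74 + 0.067×1.8)×10⁻⁴ = 0.8606×10⁻⁴ K⁻¹
1.4 × 96 × 2.482×10⁻⁴ = 0.03335808 m
Layer 2: 0.24 × 320 × 0.8606×10⁻⁴ = 0.006609408 m
Δh = 0.03335808 + 0.006609408 = 0.039967488 m ≈ 4.0 cm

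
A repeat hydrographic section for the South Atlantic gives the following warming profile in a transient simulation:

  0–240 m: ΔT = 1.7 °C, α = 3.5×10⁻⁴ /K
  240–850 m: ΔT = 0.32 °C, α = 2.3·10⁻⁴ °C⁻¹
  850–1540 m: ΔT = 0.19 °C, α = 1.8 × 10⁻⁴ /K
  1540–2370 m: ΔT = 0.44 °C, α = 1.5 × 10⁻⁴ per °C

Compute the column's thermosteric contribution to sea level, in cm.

3.5×10⁻⁴ × 240 × 1.7 = 0.14280 m
Layer 2: 0.32 × 610 × 2.3×10⁻⁴ = 0.044896 m
850–1540 m: 690 × 0.19 × 1.8×10⁻⁴ = 0.023598 m
830 × 1.5×10⁻⁴ × 0.44 = 0.05478 m
Δh = 0.14280 + 0.044896 + 0.023598 + 0.05478 = 0.266074 m

about 27 cm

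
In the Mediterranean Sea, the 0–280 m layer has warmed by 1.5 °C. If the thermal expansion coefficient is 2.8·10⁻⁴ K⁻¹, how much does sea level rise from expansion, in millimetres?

Δh = αΔT·H = 2.8×10⁻⁴ × 1.5 × 280 = 0.11760 m

Δh = 120 mm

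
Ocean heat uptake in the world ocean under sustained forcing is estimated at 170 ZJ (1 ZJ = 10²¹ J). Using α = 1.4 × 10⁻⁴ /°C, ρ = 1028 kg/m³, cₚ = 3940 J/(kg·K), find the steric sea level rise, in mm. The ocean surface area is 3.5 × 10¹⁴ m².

Δh = 16.8 mm

Per unit area: Q = 170×10²¹ / (3.5×10¹⁴) ≈ 4.857×10⁸ J/m²
Δh = αQ/(ρcₚ) = 1.4×10⁻⁴ × 4.857×10⁸ / (1028 × 3940) ≈ 0.016788 m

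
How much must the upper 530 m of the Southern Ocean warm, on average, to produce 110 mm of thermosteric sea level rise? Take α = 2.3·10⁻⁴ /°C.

ΔT = Δh/(αH) = 0.11 / (2.3×10⁻⁴ × 530) ≈ 0.9024 °C

about 0.902 °C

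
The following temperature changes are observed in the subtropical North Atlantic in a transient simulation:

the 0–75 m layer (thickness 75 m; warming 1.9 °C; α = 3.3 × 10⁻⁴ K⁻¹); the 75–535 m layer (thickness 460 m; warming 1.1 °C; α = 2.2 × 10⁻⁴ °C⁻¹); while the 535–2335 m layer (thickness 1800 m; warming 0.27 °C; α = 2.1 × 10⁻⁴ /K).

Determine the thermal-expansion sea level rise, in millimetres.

0–75 m: 75 × 1.9 × 3.3×10⁻⁴ = 0.047025 m
Layer 2: 1.1 × 460 × 2.2×10⁻⁴ = 0.11132 m
535–2335 m: 2.1×10⁻⁴ × 0.27 × 1800 = 0.10206 m
Δh = 0.047025 + 0.11132 + 0.10206 = 0.260405 m ≈ 260 mm

260 mm of thermosteric rise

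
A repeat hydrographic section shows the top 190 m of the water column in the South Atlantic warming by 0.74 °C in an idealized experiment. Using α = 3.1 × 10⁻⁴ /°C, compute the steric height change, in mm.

Δh = αΔT·H = 3.1×10⁻⁴ × 0.74 × 190 = 0.043586 m

Δh ≈ 43.6 mm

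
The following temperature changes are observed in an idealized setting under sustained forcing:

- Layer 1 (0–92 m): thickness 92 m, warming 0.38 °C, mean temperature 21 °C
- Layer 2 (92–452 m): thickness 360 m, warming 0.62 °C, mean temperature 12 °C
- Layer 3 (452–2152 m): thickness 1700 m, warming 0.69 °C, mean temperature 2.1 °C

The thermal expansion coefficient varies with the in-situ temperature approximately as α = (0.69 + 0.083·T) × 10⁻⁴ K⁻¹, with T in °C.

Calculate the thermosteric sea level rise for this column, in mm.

Δh = 148 mm

Layer 1: α = (0.69 + 0.083×21)×10⁻⁴ = 2.433×10⁻⁴ K⁻¹
Layer 2: α = (0.69 + 0.083×12)×10⁻⁴ = 1.686×10⁻⁴ K⁻¹
Layer 3: α = (0.69 + 0.083×2.1)×10⁻⁴ = 0.8643×10⁻⁴ K⁻¹
Layer 1: 0.38 × 92 × 2.433×10⁻⁴ = 0.008505768 m
360 × 1.686×10⁻⁴ × 0.62 = 0.03763152 m
0.69 × 0.8643×10⁻⁴ × 1700 = 0.10138239 m
Δh = 0.008505768 + 0.03763152 + 0.10138239 = 0.147519678 m ≈ 148 mm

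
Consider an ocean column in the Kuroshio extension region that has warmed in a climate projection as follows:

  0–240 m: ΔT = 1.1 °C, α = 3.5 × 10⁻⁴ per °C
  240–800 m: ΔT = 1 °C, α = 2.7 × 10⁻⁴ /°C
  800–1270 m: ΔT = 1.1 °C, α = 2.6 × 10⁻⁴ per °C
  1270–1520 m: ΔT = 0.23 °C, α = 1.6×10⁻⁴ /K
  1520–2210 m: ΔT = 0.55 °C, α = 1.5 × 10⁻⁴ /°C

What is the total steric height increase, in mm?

440 mm

240 × 3.5×10⁻⁴ × 1.1 = 0.09240 m
240–800 m: 1 × 2.7×10⁻⁴ × 560 = 0.15120 m
Layer 3: 1.1 × 2.6×10⁻⁴ × 470 = 0.13442 m
Layer 4: 0.23 × 250 × 1.6×10⁻⁴ = 0.00920 m
1520–2210 m: 0.55 × 1.5×10⁻⁴ × 690 = 0.056925 m
Δh = 0.09240 + 0.15120 + 0.13442 + 0.00920 + 0.056925 = 0.444145 m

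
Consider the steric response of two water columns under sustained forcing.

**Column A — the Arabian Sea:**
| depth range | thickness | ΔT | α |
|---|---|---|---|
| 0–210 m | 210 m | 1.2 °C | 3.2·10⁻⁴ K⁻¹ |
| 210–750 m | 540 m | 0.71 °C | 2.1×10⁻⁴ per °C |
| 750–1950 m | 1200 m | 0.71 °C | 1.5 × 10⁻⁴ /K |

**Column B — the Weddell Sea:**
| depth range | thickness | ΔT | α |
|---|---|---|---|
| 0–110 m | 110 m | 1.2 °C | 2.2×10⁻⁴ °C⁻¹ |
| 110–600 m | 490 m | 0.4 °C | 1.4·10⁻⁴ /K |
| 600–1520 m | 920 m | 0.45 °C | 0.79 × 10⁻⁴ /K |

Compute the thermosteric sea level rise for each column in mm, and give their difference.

Δh_A ≈ 289 mm, Δh_B ≈ 89.2 mm; difference ≈ 200 mm

A 0–210 m: 210 × 3.2×10⁻⁴ × 1.2 = 0.08064 m
A Layer 2: 0.71 × 540 × 2.1×10⁻⁴ = 0.080514 m
A Layer 3: 0.71 × 1.5×10⁻⁴ × 1200 = 0.12780 m
A total: 0.288954 m
B 110 × 1.2 × 2.2×10⁻⁴ = 0.02904 m
B 110–600 m: 490 × 0.4 × 1.4×10⁻⁴ = 0.02744 m
B Layer 3: 0.45 × 0.79×10⁻⁴ × 920 = 0.032706 m
B total: 0.089186 m
Difference: 0.288954 − 0.089186 = 0.199768 m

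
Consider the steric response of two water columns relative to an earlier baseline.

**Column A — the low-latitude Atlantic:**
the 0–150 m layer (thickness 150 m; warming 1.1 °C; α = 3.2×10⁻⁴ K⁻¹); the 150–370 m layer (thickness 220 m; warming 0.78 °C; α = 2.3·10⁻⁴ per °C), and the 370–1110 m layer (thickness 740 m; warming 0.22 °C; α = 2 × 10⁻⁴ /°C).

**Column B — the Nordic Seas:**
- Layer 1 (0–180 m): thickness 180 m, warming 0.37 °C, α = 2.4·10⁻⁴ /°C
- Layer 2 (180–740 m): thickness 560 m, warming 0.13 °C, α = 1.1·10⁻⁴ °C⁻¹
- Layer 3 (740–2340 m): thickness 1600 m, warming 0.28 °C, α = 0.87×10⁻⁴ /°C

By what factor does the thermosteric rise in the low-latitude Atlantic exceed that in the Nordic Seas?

A 0–150 m: 1.1 × 3.2×10⁻⁴ × 150 = 0.05280 m
A 0.78 × 2.3×10⁻⁴ × 220 = 0.039468 m
A Layer 3: 0.22 × 740 × 2×10⁻⁴ = 0.03256 m
A total: 0.124828 m
B 0.37 × 2.4×10⁻⁴ × 180 = 0.015984 m
B 180–740 m: 560 × 1.1×10⁻⁴ × 0.13 = 0.008008 m
B 740–2340 m: 1600 × 0.28 × 0.87×10⁻⁴ = 0.038976 m
B total: 0.062968 m
Ratio: 0.124828 / 0.062968 ≈ 1.982

2.0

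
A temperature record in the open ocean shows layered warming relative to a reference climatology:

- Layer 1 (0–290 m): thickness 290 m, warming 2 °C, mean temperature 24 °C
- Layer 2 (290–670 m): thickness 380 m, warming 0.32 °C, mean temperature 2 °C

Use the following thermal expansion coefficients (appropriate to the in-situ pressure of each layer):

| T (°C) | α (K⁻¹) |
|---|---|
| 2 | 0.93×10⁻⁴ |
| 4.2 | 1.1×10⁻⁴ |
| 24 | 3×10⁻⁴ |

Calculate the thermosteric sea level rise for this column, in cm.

Δh = 19 cm

Layer 1 at 24 °C → α = 3×10⁻⁴ K⁻¹
Layer 2 at 2 °C → α = 0.93×10⁻⁴ K⁻¹
0–290 m: 3×10⁻⁴ × 290 × 2 = 0.17400 m
Layer 2: 0.32 × 380 × 0.93×10⁻⁴ = 0.0113088 m
Δh = 0.17400 + 0.0113088 = 0.1853088 m ≈ 19 cm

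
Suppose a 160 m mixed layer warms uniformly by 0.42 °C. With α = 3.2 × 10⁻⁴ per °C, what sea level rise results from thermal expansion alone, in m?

Δh ≈ 0.0215 m

Δh = αΔT·H = 3.2×10⁻⁴ × 0.42 × 160 = 0.021504 m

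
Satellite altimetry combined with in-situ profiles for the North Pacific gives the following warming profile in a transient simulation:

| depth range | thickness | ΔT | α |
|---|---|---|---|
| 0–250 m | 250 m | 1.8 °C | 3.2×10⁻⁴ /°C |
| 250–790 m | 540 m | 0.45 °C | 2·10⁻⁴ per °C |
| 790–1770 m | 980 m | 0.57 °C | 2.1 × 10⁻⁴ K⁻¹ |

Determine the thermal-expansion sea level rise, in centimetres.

250 × 1.8 × 3.2×10⁻⁴ = 0.14400 m
Layer 2: 0.45 × 2×10⁻⁴ × 540 = 0.04860 m
Layer 3: 0.57 × 2.1×10⁻⁴ × 980 = 0.117306 m
Δh = 0.14400 + 0.04860 + 0.117306 = 0.309906 m ≈ 31.0 cm

Δh ≈ 31.0 cm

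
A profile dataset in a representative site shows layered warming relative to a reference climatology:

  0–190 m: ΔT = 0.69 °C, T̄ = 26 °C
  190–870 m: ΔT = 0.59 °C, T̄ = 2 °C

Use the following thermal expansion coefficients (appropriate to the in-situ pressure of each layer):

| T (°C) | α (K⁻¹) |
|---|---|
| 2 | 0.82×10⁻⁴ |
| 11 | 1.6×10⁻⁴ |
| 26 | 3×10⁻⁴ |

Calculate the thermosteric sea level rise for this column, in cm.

7.22 cm

Layer 1 at 26 °C → α = 3×10⁻⁴ K⁻¹
Layer 2 at 2 °C → α = 0.82×10⁻⁴ K⁻¹
3×10⁻⁴ × 190 × 0.69 = 0.03933 m
190–870 m: 0.82×10⁻⁴ × 0.59 × 680 = 0.0328984 m
Δh = 0.03933 + 0.0328984 = 0.0722284 m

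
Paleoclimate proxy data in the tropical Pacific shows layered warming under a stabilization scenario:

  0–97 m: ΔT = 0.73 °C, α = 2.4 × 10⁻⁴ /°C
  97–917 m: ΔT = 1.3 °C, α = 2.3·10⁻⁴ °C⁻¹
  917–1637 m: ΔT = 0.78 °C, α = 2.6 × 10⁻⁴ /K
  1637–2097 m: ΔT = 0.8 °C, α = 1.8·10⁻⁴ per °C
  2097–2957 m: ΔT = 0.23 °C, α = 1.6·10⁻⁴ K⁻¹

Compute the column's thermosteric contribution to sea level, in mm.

about 510 mm

0–97 m: 0.73 × 2.4×10⁻⁴ × 97 = 0.0169944 m
820 × 1.3 × 2.3×10⁻⁴ = 0.24518 m
2.6×10⁻⁴ × 720 × 0.78 = 0.146016 m
Layer 4: 460 × 1.8×10⁻⁴ × 0.8 = 0.06624 m
2097–2957 m: 860 × 0.23 × 1.6×10⁻⁴ = 0.031648 m
Δh = 0.0169944 + 0.24518 + 0.146016 + 0.06624 + 0.031648 = 0.5060784 m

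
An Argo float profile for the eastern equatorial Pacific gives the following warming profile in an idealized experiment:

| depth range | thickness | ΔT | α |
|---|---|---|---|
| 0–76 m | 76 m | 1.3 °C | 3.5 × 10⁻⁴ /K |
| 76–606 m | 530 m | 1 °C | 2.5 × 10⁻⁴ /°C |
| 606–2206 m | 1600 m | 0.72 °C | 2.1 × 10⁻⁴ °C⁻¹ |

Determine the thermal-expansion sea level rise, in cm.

40.9 cm

Layer 1: 1.3 × 76 × 3.5×10⁻⁴ = 0.03458 m
76–606 m: 530 × 2.5×10⁻⁴ × 1 = 0.13250 m
Layer 3: 1600 × 2.1×10⁻⁴ × 0.72 = 0.24192 m
Δh = 0.03458 + 0.13250 + 0.24192 = 0.40900 m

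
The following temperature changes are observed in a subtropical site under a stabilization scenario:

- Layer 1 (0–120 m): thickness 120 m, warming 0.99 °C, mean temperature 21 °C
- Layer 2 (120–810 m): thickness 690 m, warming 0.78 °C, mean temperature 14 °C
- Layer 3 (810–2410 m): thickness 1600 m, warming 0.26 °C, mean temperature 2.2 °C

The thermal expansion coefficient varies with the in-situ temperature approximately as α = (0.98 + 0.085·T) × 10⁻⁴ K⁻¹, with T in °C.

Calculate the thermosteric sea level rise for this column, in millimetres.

about 198 mm

Layer 1: α = (0.98 + 0.085×21)×10⁻⁴ = 2.765×10⁻⁴ K⁻¹
Layer 2: α = (0.98 + 0.085×14)×10⁻⁴ = 2.17×10⁻⁴ K⁻¹
Layer 3: α = (0.98 + 0.085×2.2)×10⁻⁴ = 1.167×10⁻⁴ K⁻¹
Layer 1: 0.99 × 2.765×10⁻⁴ × 120 = 0.0328482 m
120–810 m: 2.17×10⁻⁴ × 0.78 × 690 = 0.1167894 m
810–2410 m: 0.26 × 1600 × 1.167×10⁻⁴ = 0.0485472 m
Δh = 0.0328482 + 0.1167894 + 0.0485472 = 0.1981848 m ≈ 198 mm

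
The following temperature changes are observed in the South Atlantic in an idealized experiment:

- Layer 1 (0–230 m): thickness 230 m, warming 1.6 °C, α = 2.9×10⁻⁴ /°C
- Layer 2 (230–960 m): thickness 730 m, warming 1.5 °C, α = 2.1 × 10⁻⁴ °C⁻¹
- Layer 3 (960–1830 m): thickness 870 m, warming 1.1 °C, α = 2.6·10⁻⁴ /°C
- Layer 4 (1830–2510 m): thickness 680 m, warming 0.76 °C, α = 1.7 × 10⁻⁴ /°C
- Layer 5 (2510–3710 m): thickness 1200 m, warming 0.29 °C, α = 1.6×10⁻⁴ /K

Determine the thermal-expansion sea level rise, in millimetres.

230 × 1.6 × 2.9×10⁻⁴ = 0.10672 m
230–960 m: 2.1×10⁻⁴ × 1.5 × 730 = 0.22995 m
960–1830 m: 1.1 × 870 × 2.6×10⁻⁴ = 0.24882 m
0.76 × 1.7×10⁻⁴ × 680 = 0.087856 m
1.6×10⁻⁴ × 0.29 × 1200 = 0.05568 m
Δh = 0.10672 + 0.22995 + 0.24882 + 0.087856 + 0.05568 = 0.729026 m

about 729 mm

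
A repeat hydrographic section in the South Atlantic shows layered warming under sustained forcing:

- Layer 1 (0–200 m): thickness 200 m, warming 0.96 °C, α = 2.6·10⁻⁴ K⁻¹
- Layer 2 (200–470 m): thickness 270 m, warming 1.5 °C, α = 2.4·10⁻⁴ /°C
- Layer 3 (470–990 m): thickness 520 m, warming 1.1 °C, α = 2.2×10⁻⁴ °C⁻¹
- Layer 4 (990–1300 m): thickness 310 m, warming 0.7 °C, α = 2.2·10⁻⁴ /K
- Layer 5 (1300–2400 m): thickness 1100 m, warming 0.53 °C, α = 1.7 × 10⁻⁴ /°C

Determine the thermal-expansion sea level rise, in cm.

Δh = 42.0 cm

Layer 1: 0.96 × 200 × 2.6×10⁻⁴ = 0.04992 m
200–470 m: 270 × 2.4×10⁻⁴ × 1.5 = 0.09720 m
Layer 3: 2.2×10⁻⁴ × 1.1 × 520 = 0.12584 m
2.2×10⁻⁴ × 0.7 × 310 = 0.04774 m
Layer 5: 1.7×10⁻⁴ × 1100 × 0.53 = 0.09911 m
Δh = 0.04992 + 0.09720 + 0.12584 + 0.04774 + 0.09911 = 0.41981 m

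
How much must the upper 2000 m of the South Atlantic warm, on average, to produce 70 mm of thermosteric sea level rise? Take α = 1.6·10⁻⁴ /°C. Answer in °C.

ΔT ≈ 0.219 °C

ΔT = Δh/(αH) = 0.07 / (1.6×10⁻⁴ × 2000) ≈ 0.2188 °C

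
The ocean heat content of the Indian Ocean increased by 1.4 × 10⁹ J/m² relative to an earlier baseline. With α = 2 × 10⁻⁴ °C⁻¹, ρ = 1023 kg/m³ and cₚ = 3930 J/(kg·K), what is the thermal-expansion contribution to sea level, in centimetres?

Δh = αQ/(ρcₚ) = 2×10⁻⁴ × 1.4×10⁹ / (1023 × 3930) ≈ 0.069645 m

Δh ≈ 6.96 cm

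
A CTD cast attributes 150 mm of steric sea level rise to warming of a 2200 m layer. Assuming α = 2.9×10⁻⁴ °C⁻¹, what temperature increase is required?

ΔT = Δh/(αH) = 0.15 / (2.9×10⁻⁴ × 2200) ≈ 0.2351 °C

0.24 °C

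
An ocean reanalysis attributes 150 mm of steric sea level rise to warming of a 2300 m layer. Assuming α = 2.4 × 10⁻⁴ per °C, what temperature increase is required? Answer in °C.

about 0.27 °C

ΔT = Δh/(αH) = 0.15 / (2.4×10⁻⁴ × 2300) ≈ 0.2717 °C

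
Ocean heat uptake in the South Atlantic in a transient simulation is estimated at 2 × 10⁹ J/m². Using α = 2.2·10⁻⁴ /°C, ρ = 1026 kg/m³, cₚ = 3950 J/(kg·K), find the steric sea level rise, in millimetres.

110 mm

Δh = αQ/(ρcₚ) = 2.2×10⁻⁴ × 2×10⁹ / (1026 × 3950) ≈ 0.10857 m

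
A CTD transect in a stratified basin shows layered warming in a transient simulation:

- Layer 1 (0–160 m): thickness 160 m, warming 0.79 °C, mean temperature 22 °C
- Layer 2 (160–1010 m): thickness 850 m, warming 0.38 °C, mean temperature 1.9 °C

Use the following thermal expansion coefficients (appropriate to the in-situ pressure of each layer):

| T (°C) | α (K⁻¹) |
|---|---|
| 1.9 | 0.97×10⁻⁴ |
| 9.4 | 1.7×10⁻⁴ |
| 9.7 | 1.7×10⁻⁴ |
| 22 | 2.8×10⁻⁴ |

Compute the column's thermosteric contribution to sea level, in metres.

Layer 1 at 22 °C → α = 2.8×10⁻⁴ K⁻¹
Layer 2 at 1.9 °C → α = 0.97×10⁻⁴ K⁻¹
0–160 m: 0.79 × 160 × 2.8×10⁻⁴ = 0.035392 m
160–1010 m: 0.38 × 850 × 0.97×10⁻⁴ = 0.031331 m
Δh = 0.035392 + 0.031331 = 0.066723 m

about 0.067 m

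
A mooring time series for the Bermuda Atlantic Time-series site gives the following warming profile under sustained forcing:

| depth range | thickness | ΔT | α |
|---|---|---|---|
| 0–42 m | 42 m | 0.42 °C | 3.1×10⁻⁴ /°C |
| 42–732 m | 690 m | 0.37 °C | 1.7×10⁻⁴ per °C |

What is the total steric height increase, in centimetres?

about 4.9 cm

42 × 0.42 × 3.1×10⁻⁴ = 0.0054684 m
Layer 2: 690 × 0.37 × 1.7×10⁻⁴ = 0.043401 m
Δh = 0.0054684 + 0.043401 = 0.0488694 m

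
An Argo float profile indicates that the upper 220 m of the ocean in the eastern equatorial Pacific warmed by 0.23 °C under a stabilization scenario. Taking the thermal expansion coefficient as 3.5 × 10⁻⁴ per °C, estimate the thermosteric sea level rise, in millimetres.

Δh = αΔT·H = 3.5×10⁻⁴ × 0.23 × 220 = 0.01771 m

17.7 mm of thermosteric rise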